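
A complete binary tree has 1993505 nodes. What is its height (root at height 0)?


In a complete binary tree, level k holds nodes 2^k .. 2^(k+1)-1 (1-indexed).
Height = floor(log2(n)) = floor(log2(1993505)) = 20
Check: 2^20 = 1048576 <= 1993505 < 2097152 = 2^21


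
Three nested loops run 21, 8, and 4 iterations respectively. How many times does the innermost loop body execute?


Loop 1 (outermost): 21 iterations
Loop 2 (middle): 8 iterations per outer
Loop 3 (innermost): 4 iterations per middle
Total = 21 * 8 * 4 = 672


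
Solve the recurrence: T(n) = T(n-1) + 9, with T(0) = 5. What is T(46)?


Unrolling the recurrence:
T(46) = T(45) + 9
       = T(44) + 9 + 9
       = T(43) + 9*3
       ...
       = T(0) + 9*46
       = 5 + 414 = 419


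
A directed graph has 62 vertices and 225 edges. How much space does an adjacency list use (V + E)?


Adjacency list: one list head per vertex + one entry per edge
Vertex heads: 62
Edge entries: 225
Total = 62 + 225 = 287


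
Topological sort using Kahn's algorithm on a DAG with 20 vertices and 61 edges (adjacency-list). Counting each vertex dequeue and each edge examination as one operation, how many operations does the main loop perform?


Kahn's algorithm:
  1. Compute in-degrees: O(V + E)
  2. Process queue: each vertex dequeued once (O(V))
     each edge examined once (O(E))
Total = V + E = 20 + 61 = 81


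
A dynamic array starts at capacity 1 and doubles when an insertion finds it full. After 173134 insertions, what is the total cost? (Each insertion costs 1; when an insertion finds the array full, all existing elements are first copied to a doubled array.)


Insertion cost: 173134 (one per element)
Resizes occur just before inserting elements 2, 3, 5, 9, ...
Elements copied at each resize: 1 + 2 + 4 + 8 + 16 + 32 + 64 + 128 + 256 + 512 + 1024 + 2048 + 4096 + 8192 + 16384 + 32768 + 65536 + 131072
Sum of copies = 262143 (geometric series: 2^k - 1)
Total = 173134 + 262143 = 435277


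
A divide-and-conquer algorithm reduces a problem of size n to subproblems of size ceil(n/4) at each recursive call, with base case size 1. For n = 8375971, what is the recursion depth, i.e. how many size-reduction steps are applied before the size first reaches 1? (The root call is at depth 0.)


Each step divides the size by 4 (rounding up); after k steps the size is ceil(n/4^k), which equals 1 exactly when 4^k >= n.
So the depth is the smallest k with 4^k >= 8375971, i.e. ceil(log_4(8375971)).
4^11 = 4194304 < 8375971 <= 16777216 = 4^12
Recursion depth = 12


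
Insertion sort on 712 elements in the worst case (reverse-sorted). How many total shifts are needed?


In the worst case (reverse-sorted), each element shifts past all previous:
  Element 1: 1 shifts
  Element 2: 2 shifts
  Element 3: 3 shifts
  Element 4: 4 shifts
  Element 5: 5 shifts
  ...
  Element 711: 711 shifts
Total = 1 + 2 + ... + 711
= 712*(712-1)/2 = 253116


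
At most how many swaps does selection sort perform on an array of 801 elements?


Each of the 800 passes places one element in its final position.
Pass 1: swap minimum into position 0
Pass 2: swap minimum of remaining into position 1
...
Pass 800: last two elements, one swap
Maximum swaps = 801 - 1 = 800


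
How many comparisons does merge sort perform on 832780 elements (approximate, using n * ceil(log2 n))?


Recursion depth: ceil(log2(832780)) = 20
Each recursion level merges n = 832780 elements
Total = 832780 * 20 = 16655600


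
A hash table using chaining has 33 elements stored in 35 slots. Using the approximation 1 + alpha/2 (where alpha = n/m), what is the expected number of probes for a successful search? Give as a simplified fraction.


Load factor alpha = n/m = 33/35
Expected probes = 1 + alpha/2 = 1 + 33/(2*35)
= 1 + 33/70
= 70/70 + 33/70
= 103/70


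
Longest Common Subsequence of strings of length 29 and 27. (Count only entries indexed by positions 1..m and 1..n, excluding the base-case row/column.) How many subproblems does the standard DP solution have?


DP table indexed by positions in both strings.
First string: 29 positions
Second string: 27 positions
Total = 29 * 27 = 783


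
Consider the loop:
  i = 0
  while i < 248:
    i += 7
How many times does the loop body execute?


Starting at i = 0, each iteration adds 7.
Iterations until i >= 248:
  Iteration 1: i = 0 -> i = 7
  Iteration 2: i = 7 -> i = 14
  Iteration 3: i = 14 -> i = 21
  Iteration 4: i = 21 -> i = 28
  Iteration 5: i = 28 -> i = 35
  Iteration 6: i = 35 -> i = 42
  Iteration 7: i = 42 -> i = 49
  Iteration 8: i = 49 -> i = 56
  ... continuing ...
Total iterations = ceil(248/7) = 36


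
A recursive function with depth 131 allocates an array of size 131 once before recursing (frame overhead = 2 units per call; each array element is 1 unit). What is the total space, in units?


Array allocation: 131 units (allocated once)
Stack frames: 131 deep * 2 per frame = 262 units
Total = 131 + 262 = 393


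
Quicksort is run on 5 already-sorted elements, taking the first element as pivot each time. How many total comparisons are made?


Sum of comparisons per partition:
4 + 3 + ... + 1 + 0
= 5 * (5 - 1) / 2
= 5 * 4 / 2
= 10


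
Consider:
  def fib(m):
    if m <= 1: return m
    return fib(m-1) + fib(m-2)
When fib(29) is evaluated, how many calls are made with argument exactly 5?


Let N(m) = number of times fib(m) is called while evaluating fib(29).
N(29) = 1 (the initial call).
N(28) = 1 (only fib(29) calls it).
For 1 <= m <= 27: fib(m) is called by fib(m+1) and fib(m+2), so
  N(m) = N(m+1) + N(m+2).
fib(0) is called only by fib(2), so N(0) = N(2).
Walk down from m=29:
  N(29)=1, N(28)=1, N(27)=2, N(26)=3, N(25)=5, N(24)=8, N(23)=13, N(22)=21, N(21)=34, N(20)=55, N(19)=89, N(18)=144, N(17)=233, N(16)=377, N(15)=610, N(14)=987, N(13)=1597, N(12)=2584, N(11)=4181, N(10)=6765, N(9)=10946, N(8)=17711, N(7)=28657, N(6)=46368, N(5)=75025
N(5) = 75025


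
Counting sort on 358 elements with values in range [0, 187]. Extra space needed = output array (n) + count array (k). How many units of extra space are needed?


Output array size: 358 (to store sorted result)
Count array size: 188 (one slot per possible value, range 0 to 187)
Total extra space = 358 + 188 = 546


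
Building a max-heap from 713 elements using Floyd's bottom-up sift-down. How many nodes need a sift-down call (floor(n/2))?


In a heap of 713 elements (0-indexed array):
  Last element index: 712
  Parent of last element: floor((712 - 1) / 2) = 355
  Internal nodes: indices 0 to 355
  Count = floor(713/2) = 356


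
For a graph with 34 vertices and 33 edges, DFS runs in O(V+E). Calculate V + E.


A full DFS traversal visits each vertex once and examines each edge once.
V = 34
E = 33
Sum = 34 + 33 = 67


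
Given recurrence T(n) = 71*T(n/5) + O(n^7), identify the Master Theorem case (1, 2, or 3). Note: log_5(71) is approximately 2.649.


Master Theorem parameters: a=71, b=5, c=7
log_b(a) = 2.649
Compare b^c with a: 5^7 = 78125 > 71, so c > log_b(a).
Comparing c=7 vs log_b(a)=2.649:
7 > 2.649 => Case 3
Result: T(n) = O(n^7)
Master Theorem case = 3


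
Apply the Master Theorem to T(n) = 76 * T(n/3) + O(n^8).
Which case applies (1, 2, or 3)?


The Master Theorem: T(n) = a*T(n/b) + O(n^c)
  a = 76, b = 3, c = 8
log_b(a) = log_3(76) ~ 3.942
Compare b^c with a: 3^8 = 6561 > 76, so c > log_b(a).
Since c > log_b(a), Case 3 applies.
T(n) = O(n^8)
Master Theorem case = 3


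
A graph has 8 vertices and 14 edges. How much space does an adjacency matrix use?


Adjacency matrix: V x V grid of entries
Space = V^2 = 8^2 = 8 * 8 = 64


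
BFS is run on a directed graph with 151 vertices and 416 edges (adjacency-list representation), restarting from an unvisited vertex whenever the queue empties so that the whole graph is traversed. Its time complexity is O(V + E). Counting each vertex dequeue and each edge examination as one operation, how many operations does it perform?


A full BFS traversal dequeues each vertex exactly once and examines each directed edge exactly once.
V = 151 (vertex processing cost)
E = 416 (edge examination cost)
Total operations proportional to V + E = 151 + 416 = 567


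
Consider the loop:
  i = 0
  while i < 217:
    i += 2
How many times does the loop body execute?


Starting at i = 0, each iteration adds 2.
Iterations until i >= 217:
  Iteration 1: i = 0 -> i = 2
  Iteration 2: i = 2 -> i = 4
  Iteration 3: i = 4 -> i = 6
  Iteration 4: i = 6 -> i = 8
  Iteration 5: i = 8 -> i = 10
  Iteration 6: i = 10 -> i = 12
  Iteration 7: i = 12 -> i = 14
  Iteration 8: i = 14 -> i = 16
  ... continuing ...
Total iterations = ceil(217/2) = 109


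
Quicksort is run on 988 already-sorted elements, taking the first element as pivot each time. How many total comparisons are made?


Sum of comparisons per partition:
987 + 986 + ... + 1 + 0
= 988 * (988 - 1) / 2
= 988 * 987 / 2
= 487578


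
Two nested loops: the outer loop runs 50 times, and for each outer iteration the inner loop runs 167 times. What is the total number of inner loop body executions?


Outer loop: 50 iterations
Inner loop: 167 iterations per outer iteration
Total = 50 * 167 = 8350


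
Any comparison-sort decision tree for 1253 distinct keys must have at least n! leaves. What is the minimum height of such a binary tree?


A binary decision tree of height h has at most 2^h leaves and needs at least n! of them, so h >= ceil(log2(n!)).
1253! is far too large to multiply out, so use Stirling's series:
  ln(n!) ~ n ln n - n + (1/2) ln(2 pi n) + 1/(12n)  (error below 1/(360 n^3), negligible here)
  ln(1253) = 7.1332960
  n ln n = 1253 * 7.1332960 = 8938.0199
  (1/2) ln(2 pi * 1253) = (1/2) ln(7872.8312) = 4.4856
  1/(12*1253) = 0.0001
  ln(1253!) ~ 8938.0199 - 1253 + 4.4856 + 0.0001 = 7689.5056
Convert to base 2: log2(1253!) = 7689.5056 / ln 2 = 7689.5056 / 0.69314718 = 11093.6116
ceil(11093.6116) = 11094


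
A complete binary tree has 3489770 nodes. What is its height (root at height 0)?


In a complete binary tree, level k holds nodes 2^k .. 2^(k+1)-1 (1-indexed).
Height = floor(log2(n)) = floor(log2(3489770)) = 21
Check: 2^21 = 2097152 <= 3489770 < 4194304 = 2^22


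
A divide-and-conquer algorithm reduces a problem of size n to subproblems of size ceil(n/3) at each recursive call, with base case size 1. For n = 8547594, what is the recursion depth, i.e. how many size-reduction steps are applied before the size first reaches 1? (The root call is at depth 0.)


Each step divides the size by 3 (rounding up); after k steps the size is ceil(n/3^k), which equals 1 exactly when 3^k >= n.
So the depth is the smallest k with 3^k >= 8547594, i.e. ceil(log_3(8547594)).
3^14 = 4782969 < 8547594 <= 14348907 = 3^15
Recursion depth = 15


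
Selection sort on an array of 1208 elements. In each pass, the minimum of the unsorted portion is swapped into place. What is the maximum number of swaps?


Selection sort performs one swap per pass:
  Pass 1: find min in positions 0 to 1207, swap with position 0
  Pass 2: find min in positions 1 to 1207, swap with position 1
  Pass 3: find min in positions 2 to 1207, swap with position 2
  Pass 4: find min in positions 3 to 1207, swap with position 3
  Pass 5: find min in positions 4 to 1207, swap with position 4
  ... (1202 more passes)
Total passes (and swaps) = n - 1 = 1208 - 1 = 1207


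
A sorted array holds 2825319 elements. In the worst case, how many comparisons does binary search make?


Halving sequence: 2825319 -> 1412659 -> 706329 -> 353164 -> 176582 -> 88291 -> 44145 -> 22072 -> 11036 -> 5518 -> 2759 -> 1379 -> 689 -> 344 -> 172 -> 86 -> 43 -> 21 -> 10 -> 5 -> 2 -> 1
Number of halvings = 21
Max comparisons = 21 + 1 = 22


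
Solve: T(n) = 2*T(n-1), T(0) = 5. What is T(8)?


Unrolling:
T(8) = 2*T(7) = 2^2*T(6) = ... = 2^8*T(0)
= 2^8 * 5
= 256 * 5 = 1280


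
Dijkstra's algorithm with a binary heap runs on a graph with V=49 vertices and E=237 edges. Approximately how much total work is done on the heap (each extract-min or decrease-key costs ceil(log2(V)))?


Dijkstra with a binary heap: each vertex is extracted once, each edge may relax once.
Each heap operation costs O(log V).
V + E = 49 + 237 = 286
ceil(log2(49)) = 6 (since 2^5 = 32 < 49 <= 64 = 2^6)
Total heap work = (V+E) * ceil(log2(V)) = 286 * 6 = 1716


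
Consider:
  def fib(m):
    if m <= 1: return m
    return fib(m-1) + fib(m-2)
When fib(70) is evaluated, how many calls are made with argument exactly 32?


Let N(m) = number of times fib(m) is called while evaluating fib(70).
N(70) = 1 (the initial call).
N(69) = 1 (only fib(70) calls it).
For 1 <= m <= 68: fib(m) is called by fib(m+1) and fib(m+2), so
  N(m) = N(m+1) + N(m+2).
fib(0) is called only by fib(2), so N(0) = N(2).
Walk down from m=70:
  N(70)=1, N(69)=1, N(68)=2, N(67)=3, N(66)=5, N(65)=8, N(64)=13, N(63)=21, N(62)=34, N(61)=55, N(60)=89, N(59)=144, N(58)=233, N(57)=377, N(56)=610, N(55)=987, N(54)=1597, N(53)=2584, N(52)=4181, N(51)=6765, N(50)=10946, N(49)=17711, N(48)=28657, N(47)=46368, N(46)=75025, N(45)=121393, N(44)=196418, N(43)=317811, N(42)=514229, N(41)=832040, N(40)=1346269, N(39)=2178309, N(38)=3524578, N(37)=5702887, N(36)=9227465, N(35)=14930352, N(34)=24157817, N(33)=39088169, N(32)=63245986
N(32) = 63245986


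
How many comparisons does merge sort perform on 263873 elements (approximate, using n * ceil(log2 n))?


Recursion depth: ceil(log2(263873)) = 19
Each recursion level merges n = 263873 elements
Total = 263873 * 19 = 5013587


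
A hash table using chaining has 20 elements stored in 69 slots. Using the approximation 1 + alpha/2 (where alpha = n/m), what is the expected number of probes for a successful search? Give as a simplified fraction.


Load factor alpha = n/m = 20/69
Expected probes = 1 + alpha/2 = 1 + 20/(2*69)
= 1 + 20/138
= 138/138 + 20/138
= 158/138
Simplify: 79/69


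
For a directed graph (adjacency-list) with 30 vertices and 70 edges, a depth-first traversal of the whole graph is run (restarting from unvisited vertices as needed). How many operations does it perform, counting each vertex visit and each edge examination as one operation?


A full DFS traversal visits each vertex once and examines each edge once.
V = 30
E = 70
Sum = 30 + 70 = 100


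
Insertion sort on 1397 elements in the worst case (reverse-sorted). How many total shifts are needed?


In the worst case (reverse-sorted), each element shifts past all previous:
  Element 1: 1 shifts
  Element 2: 2 shifts
  Element 3: 3 shifts
  Element 4: 4 shifts
  Element 5: 5 shifts
  ...
  Element 1396: 1396 shifts
Total = 1 + 2 + ... + 1396
= 1397*(1397-1)/2 = 975106


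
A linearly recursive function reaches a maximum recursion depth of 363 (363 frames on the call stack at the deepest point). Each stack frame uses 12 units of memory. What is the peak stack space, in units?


Maximum recursion depth = 363 frames
Memory per frame = 12 units
Total stack space = depth * frame_size
= 363 * 12 = 4356


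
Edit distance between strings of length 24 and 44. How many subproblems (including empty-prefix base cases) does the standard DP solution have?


The table includes base cases (empty prefixes).
Rows: (m+1) = 25
Columns: (n+1) = 45
Total = 25 * 45 = 1125


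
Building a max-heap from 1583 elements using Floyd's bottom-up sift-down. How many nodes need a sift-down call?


In a heap of 1583 elements (0-indexed array):
  Last element index: 1582
  Parent of last element: floor((1582 - 1) / 2) = 790
  Internal nodes: indices 0 to 790
  Count = floor(1583/2) = 791


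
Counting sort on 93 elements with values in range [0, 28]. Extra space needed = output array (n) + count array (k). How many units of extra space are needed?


Output array size: 93 (to store sorted result)
Count array size: 29 (one slot per possible value, range 0 to 28)
Total extra space = 93 + 29 = 122


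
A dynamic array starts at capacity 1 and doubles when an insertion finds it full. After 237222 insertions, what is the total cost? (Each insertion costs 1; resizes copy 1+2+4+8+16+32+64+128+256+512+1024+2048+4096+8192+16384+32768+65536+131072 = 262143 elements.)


Insertion cost: 237222 (one per element)
Resizes occur just before inserting elements 2, 3, 5, 9, ...
Elements copied at each resize: 1 + 2 + 4 + 8 + 16 + 32 + 64 + 128 + 256 + 512 + 1024 + 2048 + 4096 + 8192 + 16384 + 32768 + 65536 + 131072
Sum of copies = 262143 (geometric series: 2^k - 1)
Total = 237222 + 262143 = 499365


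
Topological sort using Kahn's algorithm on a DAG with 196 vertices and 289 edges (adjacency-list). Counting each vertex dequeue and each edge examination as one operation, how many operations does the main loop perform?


Kahn's algorithm:
  1. Compute in-degrees: O(V + E)
  2. Process queue: each vertex dequeued once (O(V))
     each edge examined once (O(E))
Total = V + E = 196 + 289 = 485


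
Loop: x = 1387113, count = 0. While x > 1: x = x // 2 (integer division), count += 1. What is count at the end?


The variable x halves each step:
x = 1387113 -> 693556 -> 346778 -> 173389 -> 86694 -> 43347 -> 21673 -> 10836 -> 5418 -> 2709 -> 1354 -> 677 -> 338 -> 169 -> 84 -> 42 -> 21 -> 10 -> 5 -> 2 -> 1
Number of halvings = floor(log2(1387113)) = 20


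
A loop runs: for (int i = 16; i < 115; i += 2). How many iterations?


Loop starts at i = 16, increments by 2, stops when i >= 115.
Number of iterations = ceil((115 - 16) / 2)
= ceil(99 / 2)
= 50


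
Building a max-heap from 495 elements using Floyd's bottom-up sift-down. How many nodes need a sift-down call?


In a heap of 495 elements (0-indexed array):
  Last element index: 494
  Parent of last element: floor((494 - 1) / 2) = 246
  Internal nodes: indices 0 to 246
  Count = floor(495/2) = 247


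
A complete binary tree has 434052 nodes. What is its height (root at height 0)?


In a complete binary tree, level k holds nodes 2^k .. 2^(k+1)-1 (1-indexed).
Height = floor(log2(n)) = floor(log2(434052)) = 18
Check: 2^18 = 262144 <= 434052 < 524288 = 2^19


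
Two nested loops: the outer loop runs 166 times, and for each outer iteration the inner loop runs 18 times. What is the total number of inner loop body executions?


Outer loop: 166 iterations
Inner loop: 18 iterations per outer iteration
Total = 166 * 18 = 2988


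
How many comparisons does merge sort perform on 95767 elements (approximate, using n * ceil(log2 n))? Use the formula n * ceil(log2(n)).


Recursion depth: ceil(log2(95767)) = 17
Each recursion level merges n = 95767 elements
Total = 95767 * 17 = 1628039


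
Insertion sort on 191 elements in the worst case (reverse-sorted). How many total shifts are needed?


In the worst case (reverse-sorted), each element shifts past all previous:
  Element 1: 1 shifts
  Element 2: 2 shifts
  Element 3: 3 shifts
  Element 4: 4 shifts
  Element 5: 5 shifts
  ...
  Element 190: 190 shifts
Total = 1 + 2 + ... + 190
= 191*(191-1)/2 = 18145


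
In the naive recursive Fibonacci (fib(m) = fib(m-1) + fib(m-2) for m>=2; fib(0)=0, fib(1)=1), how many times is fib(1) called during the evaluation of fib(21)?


Let N(m) = number of times fib(m) is called while evaluating fib(21).
N(21) = 1 (the initial call).
N(20) = 1 (only fib(21) calls it).
For 1 <= m <= 19: fib(m) is called by fib(m+1) and fib(m+2), so
  N(m) = N(m+1) + N(m+2).
fib(0) is called only by fib(2), so N(0) = N(2).
Walk down from m=21:
  N(21)=1, N(20)=1, N(19)=2, N(18)=3, N(17)=5, N(16)=8, N(15)=13, N(14)=21, N(13)=34, N(12)=55, N(11)=89, N(10)=144, N(9)=233, N(8)=377, N(7)=610, N(6)=987, N(5)=1597, N(4)=2584, N(3)=4181, N(2)=6765, N(1)=10946
N(1) = 10946


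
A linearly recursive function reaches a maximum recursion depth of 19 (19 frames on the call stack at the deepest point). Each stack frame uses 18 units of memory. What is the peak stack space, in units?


Maximum recursion depth = 19 frames
Memory per frame = 18 units
Total stack space = depth * frame_size
= 19 * 18 = 342


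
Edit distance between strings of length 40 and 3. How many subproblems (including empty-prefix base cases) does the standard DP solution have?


The table includes base cases (empty prefixes).
Rows: (m+1) = 41
Columns: (n+1) = 4
Total = 41 * 4 = 164


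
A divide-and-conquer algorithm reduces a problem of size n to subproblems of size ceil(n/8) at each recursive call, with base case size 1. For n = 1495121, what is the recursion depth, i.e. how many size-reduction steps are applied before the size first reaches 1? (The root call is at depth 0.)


Each step divides the size by 8 (rounding up); after k steps the size is ceil(n/8^k), which equals 1 exactly when 8^k >= n.
So the depth is the smallest k with 8^k >= 1495121, i.e. ceil(log_8(1495121)).
8^6 = 262144 < 1495121 <= 2097152 = 8^7
Recursion depth = 7


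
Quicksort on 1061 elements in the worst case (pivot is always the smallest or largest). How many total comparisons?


In the worst case, each partition step picks the worst pivot:
  Partition 1: 1060 comparisons (n-1 elements to compare)
  Partition 2: 1059 comparisons
  Partition 3: 1058 comparisons
  Partition 4: 1057 comparisons
  Partition 5: 1056 comparisons
  ...
  Last partition: 0 comparisons
Total = (n-1) + (n-2) + ... + 1 + 0 = n*(n-1)/2
= 1061*1060/2 = 562330


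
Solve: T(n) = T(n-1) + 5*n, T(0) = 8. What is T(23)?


Expanding the recurrence:
T(23) = T(22) + 5*23
       = T(21) + 5*22 + 5*23
       ...
       = T(0) + 5*(1 + 2 + ... + 23)
       = 8 + 5 * 23*24/2
       = 8 + 5 * 276
       = 8 + 1380 = 1388


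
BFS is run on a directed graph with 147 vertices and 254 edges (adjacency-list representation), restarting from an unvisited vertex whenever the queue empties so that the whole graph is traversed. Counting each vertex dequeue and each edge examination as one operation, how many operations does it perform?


A full BFS traversal dequeues each vertex exactly once and examines each directed edge exactly once.
V = 147 (vertex processing cost)
E = 254 (edge examination cost)
Total operations proportional to V + E = 147 + 254 = 401


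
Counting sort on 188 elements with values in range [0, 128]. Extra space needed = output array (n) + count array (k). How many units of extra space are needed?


Output array size: 188 (to store sorted result)
Count array size: 129 (one slot per possible value, range 0 to 128)
Total extra space = 188 + 129 = 317


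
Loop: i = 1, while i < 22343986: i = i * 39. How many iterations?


i multiplies by 39 each step:
i = 1 -> 39 -> 1521 -> 59319 -> 2313441 -> 90224199 (stop)
Iterations = ceil(log_39(22343986)) = 5


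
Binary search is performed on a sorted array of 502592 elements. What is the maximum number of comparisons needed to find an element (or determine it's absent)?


Binary search halves the search space each comparison:
  Step 1: search space = 502592 -> 251296
  Step 2: search space = 251296 -> 125648
  Step 3: search space = 125648 -> 62824
  Step 4: search space = 62824 -> 31412
  Step 5: search space = 31412 -> 15706
  Step 6: search space = 15706 -> 7853
  Step 7: search space = 7853 -> 3926
  Step 8: search space = 3926 -> 1963
  Step 9: search space = 1963 -> 981
  Step 10: search space = 981 -> 490
  Step 11: search space = 490 -> 245
  Step 12: search space = 245 -> 122
  Step 13: search space = 122 -> 61
  Step 14: search space = 61 -> 30
  Step 15: search space = 30 -> 15
  Step 16: search space = 15 -> 7
  Step 17: search space = 7 -> 3
  Step 18: search space = 3 -> 1
  Step 19: search space = 1 (final check)
Maximum comparisons = floor(log2(502592)) + 1 = 18 + 1 = 19


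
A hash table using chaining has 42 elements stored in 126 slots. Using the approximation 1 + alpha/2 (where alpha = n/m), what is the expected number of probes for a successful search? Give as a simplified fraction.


Load factor alpha = n/m = 42/126
Expected probes = 1 + alpha/2 = 1 + 42/(2*126)
= 1 + 42/252
= 252/252 + 42/252
= 294/252
Simplify: 7/6


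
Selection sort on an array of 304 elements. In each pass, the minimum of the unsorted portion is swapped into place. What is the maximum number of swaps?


Selection sort performs one swap per pass:
  Pass 1: find min in positions 0 to 303, swap with position 0
  Pass 2: find min in positions 1 to 303, swap with position 1
  Pass 3: find min in positions 2 to 303, swap with position 2
  Pass 4: find min in positions 3 to 303, swap with position 3
  Pass 5: find min in positions 4 to 303, swap with position 4
  ... (298 more passes)
Total passes (and swaps) = n - 1 = 304 - 1 = 303


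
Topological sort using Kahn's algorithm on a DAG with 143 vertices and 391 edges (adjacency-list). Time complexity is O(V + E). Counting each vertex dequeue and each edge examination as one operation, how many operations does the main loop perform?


Kahn's algorithm:
  1. Compute in-degrees: O(V + E)
  2. Process queue: each vertex dequeued once (O(V))
     each edge examined once (O(E))
Total = V + E = 143 + 391 = 534


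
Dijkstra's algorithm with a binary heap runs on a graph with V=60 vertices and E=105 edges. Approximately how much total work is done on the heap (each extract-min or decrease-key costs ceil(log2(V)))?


Dijkstra with a binary heap: each vertex is extracted once, each edge may relax once.
Each heap operation costs O(log V).
V + E = 60 + 105 = 165
ceil(log2(60)) = 6 (since 2^5 = 32 < 60 <= 64 = 2^6)
Total heap work = (V+E) * ceil(log2(V)) = 165 * 6 = 990


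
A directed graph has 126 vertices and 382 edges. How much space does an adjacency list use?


Adjacency list: one list head per vertex + one entry per edge
Vertex heads: 126
Edge entries: 382
Total = 126 + 382 = 508


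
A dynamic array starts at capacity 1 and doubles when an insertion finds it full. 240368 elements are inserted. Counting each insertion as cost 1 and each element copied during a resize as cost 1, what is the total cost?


n = 240368
Insertion costs: 240368
Resizes copy 1, 2, 4, ... up to the largest power of 2 that is <= n-1 = 240367, i.e. 131072.
Copy costs = 1 + 2 + 4 + 8 + 16 + 32 + 64 + 128 + 256 + 512 + 1024 + 2048 + 4096 + 8192 + 16384 + 32768 + 65536 + 131072 = 262143
Total = 240368 + 262143 = 502511


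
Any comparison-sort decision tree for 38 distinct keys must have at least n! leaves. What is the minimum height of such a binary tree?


A binary decision tree of height h has at most 2^h leaves and needs at least n! of them, so h >= ceil(log2(n!)).
38! is far too large to multiply out, so use Stirling's series:
  ln(n!) ~ n ln n - n + (1/2) ln(2 pi n) + 1/(12n)  (error below 1/(360 n^3), negligible here)
  ln(38) = 3.6375862
  n ln n = 38 * 3.6375862 = 138.2283
  (1/2) ln(2 pi * 38) = (1/2) ln(238.7610) = 2.7377
  1/(12*38) = 0.0022
  ln(38!) ~ 138.2283 - 38 + 2.7377 + 0.0022 = 102.9682
Convert to base 2: log2(38!) = 102.9682 / ln 2 = 102.9682 / 0.69314718 = 148.5517
ceil(148.5517) = 149


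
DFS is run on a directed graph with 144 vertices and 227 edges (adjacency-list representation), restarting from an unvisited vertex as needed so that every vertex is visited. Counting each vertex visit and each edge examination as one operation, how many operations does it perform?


A full DFS traversal processes each vertex exactly once (push/pop on stack).
Each directed edge is examined once.
V = 144, E = 227
V + E = 371


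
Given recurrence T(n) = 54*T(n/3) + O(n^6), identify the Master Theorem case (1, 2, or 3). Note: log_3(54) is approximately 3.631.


Master Theorem parameters: a=54, b=3, c=6
log_b(a) = 3.631
Compare b^c with a: 3^6 = 729 > 54, so c > log_b(a).
Comparing c=6 vs log_b(a)=3.631:
6 > 3.631 => Case 3
Result: T(n) = O(n^6)
Master Theorem case = 3


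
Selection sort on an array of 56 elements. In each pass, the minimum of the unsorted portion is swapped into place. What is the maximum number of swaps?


Selection sort performs one swap per pass:
  Pass 1: find min in positions 0 to 55, swap with position 0
  Pass 2: find min in positions 1 to 55, swap with position 1
  Pass 3: find min in positions 2 to 55, swap with position 2
  Pass 4: find min in positions 3 to 55, swap with position 3
  Pass 5: find min in positions 4 to 55, swap with position 4
  ... (50 more passes)
Total passes (and swaps) = n - 1 = 56 - 1 = 55


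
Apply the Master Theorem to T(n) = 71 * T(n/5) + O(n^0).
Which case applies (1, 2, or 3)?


The Master Theorem: T(n) = a*T(n/b) + O(n^c)
  a = 71, b = 5, c = 0
log_b(a) = log_5(71) ~ 2.649
Compare b^c with a: 5^0 = 1 < 71, so c < log_b(a).
Since c < log_b(a), Case 1 applies.
T(n) = O(n^(log_5 71)) ~ O(n^2.649)
Master Theorem case = 1


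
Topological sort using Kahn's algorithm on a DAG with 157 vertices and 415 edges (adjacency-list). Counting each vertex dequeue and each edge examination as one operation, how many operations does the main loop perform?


Kahn's algorithm:
  1. Compute in-degrees: O(V + E)
  2. Process queue: each vertex dequeued once (O(V))
     each edge examined once (O(E))
Total = V + E = 157 + 415 = 572


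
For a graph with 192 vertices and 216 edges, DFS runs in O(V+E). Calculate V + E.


A full DFS traversal visits each vertex once and examines each edge once.
V = 192
E = 216
Sum = 192 + 216 = 408


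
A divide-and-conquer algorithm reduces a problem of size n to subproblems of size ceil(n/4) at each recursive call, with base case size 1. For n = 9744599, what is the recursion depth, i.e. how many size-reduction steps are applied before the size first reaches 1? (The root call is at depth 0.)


Each step divides the size by 4 (rounding up); after k steps the size is ceil(n/4^k), which equals 1 exactly when 4^k >= n.
So the depth is the smallest k with 4^k >= 9744599, i.e. ceil(log_4(9744599)).
4^11 = 4194304 < 9744599 <= 16777216 = 4^12
Recursion depth = 12


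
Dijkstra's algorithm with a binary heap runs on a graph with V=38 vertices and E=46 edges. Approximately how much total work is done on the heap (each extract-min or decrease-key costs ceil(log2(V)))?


Dijkstra with a binary heap: each vertex is extracted once, each edge may relax once.
Each heap operation costs O(log V).
V + E = 38 + 46 = 84
ceil(log2(38)) = 6 (since 2^5 = 32 < 38 <= 64 = 2^6)
Total heap work = (V+E) * ceil(log2(V)) = 84 * 6 = 504


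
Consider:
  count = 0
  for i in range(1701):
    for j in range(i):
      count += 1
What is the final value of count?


For each i, the inner loop runs i times:
  i=0: inner runs 0 times
  i=1: inner runs 1 time
  i=2: inner runs 2 times
  i=3: inner runs 3 times
  i=4: inner runs 4 times
  i=5: inner runs 5 times
  i=6: inner runs 6 times
  i=7: inner runs 7 times
  ...
Total = 0 + 1 + 2 + ... + 1700 = 1701*(1701-1)/2 = 1445850


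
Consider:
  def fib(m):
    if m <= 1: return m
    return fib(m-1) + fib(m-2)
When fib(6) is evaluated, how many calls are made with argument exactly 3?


Let N(m) = number of times fib(m) is called while evaluating fib(6).
N(6) = 1 (the initial call).
N(5) = 1 (only fib(6) calls it).
For 1 <= m <= 4: fib(m) is called by fib(m+1) and fib(m+2), so
  N(m) = N(m+1) + N(m+2).
fib(0) is called only by fib(2), so N(0) = N(2).
Walk down from m=6:
  N(6)=1, N(5)=1, N(4)=2, N(3)=3
N(3) = 3


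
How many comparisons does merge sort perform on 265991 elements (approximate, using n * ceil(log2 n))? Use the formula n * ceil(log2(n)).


Recursion depth: ceil(log2(265991)) = 19
Each recursion level merges n = 265991 elements
Total = 265991 * 19 = 5053829


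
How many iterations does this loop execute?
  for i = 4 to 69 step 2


The loop variable i takes values starting at 4 and increments by 2 each iteration.
Sequence: i = 4, 6, 8, 10, 12, 14, 16, 18, 20, ...
The upper bound 69 is inclusive, so the count is floor((last - first) / step) + 1:
floor((69 - 4) / 2) + 1 = floor(65/2) + 1 = 32 + 1 = 33


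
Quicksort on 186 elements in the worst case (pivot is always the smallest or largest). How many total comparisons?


In the worst case, each partition step picks the worst pivot:
  Partition 1: 185 comparisons (n-1 elements to compare)
  Partition 2: 184 comparisons
  Partition 3: 183 comparisons
  Partition 4: 182 comparisons
  Partition 5: 181 comparisons
  ...
  Last partition: 0 comparisons
Total = (n-1) + (n-2) + ... + 1 + 0 = n*(n-1)/2
= 186*185/2 = 17205


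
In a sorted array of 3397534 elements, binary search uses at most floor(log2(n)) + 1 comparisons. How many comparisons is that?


Halving sequence: 3397534 -> 1698767 -> 849383 -> 424691 -> 212345 -> 106172 -> 53086 -> 26543 -> 13271 -> 6635 -> 3317 -> 1658 -> 829 -> 414 -> 207 -> 103 -> 51 -> 25 -> 12 -> 6 -> 3 -> 1
Number of halvings = 21
Max comparisons = 21 + 1 = 22


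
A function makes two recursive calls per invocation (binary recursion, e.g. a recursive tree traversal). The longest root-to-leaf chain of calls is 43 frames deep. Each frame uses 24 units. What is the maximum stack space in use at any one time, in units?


Binary recursion: the two calls run one after the other, so only one root-to-leaf chain of frames is on the stack at a time.
Maximum depth (longest chain) = 43 frames
Each frame = 24 units
Max stack space = 43 * 24 = 1032


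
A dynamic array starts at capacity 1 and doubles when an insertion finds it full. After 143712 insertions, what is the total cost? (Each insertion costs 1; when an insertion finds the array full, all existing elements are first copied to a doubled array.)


Insertion cost: 143712 (one per element)
Resizes occur just before inserting elements 2, 3, 5, 9, ...
Elements copied at each resize: 1 + 2 + 4 + 8 + 16 + 32 + 64 + 128 + 256 + 512 + 1024 + 2048 + 4096 + 8192 + 16384 + 32768 + 65536 + 131072
Sum of copies = 262143 (geometric series: 2^k - 1)
Total = 143712 + 262143 = 405855


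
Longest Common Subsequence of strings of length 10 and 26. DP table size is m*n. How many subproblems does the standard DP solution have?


DP table indexed by positions in both strings.
First string: 10 positions
Second string: 26 positions
Total = 10 * 26 = 260


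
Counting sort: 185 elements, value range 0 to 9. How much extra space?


n = 185 (output array)
k = 10 (count array for 10 distinct values)
Extra space = 185 + 10 = 195


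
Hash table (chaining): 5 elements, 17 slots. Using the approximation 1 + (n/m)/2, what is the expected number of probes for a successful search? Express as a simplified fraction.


Computing expected probes:
alpha = 5/17
= 1 + alpha/2
= 1 + 5/(2*17)
= (2*17 + 5) / (2*17)
= 39/34


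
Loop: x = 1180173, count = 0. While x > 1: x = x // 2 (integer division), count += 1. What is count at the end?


The variable x halves each step:
x = 1180173 -> 590086 -> 295043 -> 147521 -> 73760 -> 36880 -> 18440 -> 9220 -> 4610 -> 2305 -> 1152 -> 576 -> 288 -> 144 -> 72 -> 36 -> 18 -> 9 -> 4 -> 2 -> 1
Number of halvings = floor(log2(1180173)) = 20


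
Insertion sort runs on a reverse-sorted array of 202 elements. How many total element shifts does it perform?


Sum of shifts = 1 + 2 + 3 + ... + 201
= 202 * 201 / 2
= 40602 / 2
= 20301


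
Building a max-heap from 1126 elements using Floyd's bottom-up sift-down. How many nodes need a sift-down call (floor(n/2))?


In a heap of 1126 elements (0-indexed array):
  Last element index: 1125
  Parent of last element: floor((1125 - 1) / 2) = 562
  Internal nodes: indices 0 to 562
  Count = floor(1126/2) = 563


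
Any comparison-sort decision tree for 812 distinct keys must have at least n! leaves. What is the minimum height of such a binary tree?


A binary decision tree of height h has at most 2^h leaves and needs at least n! of them, so h >= ceil(log2(n!)).
812! is far too large to multiply out, so use Stirling's series:
  ln(n!) ~ n ln n - n + (1/2) ln(2 pi n) + 1/(12n)  (error below 1/(360 n^3), negligible here)
  ln(812) = 6.6995003
  n ln n = 812 * 6.6995003 = 5439.9942
  (1/2) ln(2 pi * 812) = (1/2) ln(5101.9465) = 4.2687
  1/(12*812) = 0.0001
  ln(812!) ~ 5439.9942 - 812 + 4.2687 + 0.0001 = 4632.2630
Convert to base 2: log2(812!) = 4632.2630 / ln 2 = 4632.2630 / 0.69314718 = 6682.9429
ceil(6682.9429) = 6683


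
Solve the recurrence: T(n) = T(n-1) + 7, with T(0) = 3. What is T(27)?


Unrolling the recurrence:
T(27) = T(26) + 7
       = T(25) + 7 + 7
       = T(24) + 7*3
       ...
       = T(0) + 7*27
       = 3 + 189 = 192


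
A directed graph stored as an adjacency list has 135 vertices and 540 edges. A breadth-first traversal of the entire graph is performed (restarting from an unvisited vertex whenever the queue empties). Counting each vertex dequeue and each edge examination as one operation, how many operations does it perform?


A full BFS traversal dequeues each vertex once and examines each edge once.
Vertex visits: 135
Edge visits: 540
V + E = 135 + 540 = 675


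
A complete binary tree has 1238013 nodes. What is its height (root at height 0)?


In a complete binary tree, level k holds nodes 2^k .. 2^(k+1)-1 (1-indexed).
Height = floor(log2(n)) = floor(log2(1238013)) = 20
Check: 2^20 = 1048576 <= 1238013 < 2097152 = 2^21


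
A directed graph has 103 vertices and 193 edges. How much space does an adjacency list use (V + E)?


Adjacency list: one list head per vertex + one entry per edge
Vertex heads: 103
Edge entries: 193
Total = 103 + 193 = 296


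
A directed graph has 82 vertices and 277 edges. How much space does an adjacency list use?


Adjacency list: one list head per vertex + one entry per edge
Vertex heads: 82
Edge entries: 277
Total = 82 + 277 = 359


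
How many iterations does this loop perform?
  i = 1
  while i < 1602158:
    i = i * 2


The loop variable doubles each iteration:
i = 1 -> 2 -> 4 -> 8 -> 16 -> 32 -> 64 -> 128 -> 256 -> 512 -> 1024 -> 2048 -> 4096 -> 8192 -> 16384 -> 32768 -> 65536 -> 131072 -> 262144 -> 524288 -> 1048576 -> 2097152 (stop, 2097152 >= 1602158)
Number of doublings = ceil(log2(1602158)) = 21


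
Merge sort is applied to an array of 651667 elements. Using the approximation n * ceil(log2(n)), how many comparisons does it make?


Merge sort divides the array into halves recursively.
Number of levels = ceil(log2(651667)) = 20
At each level, approximately n = 651667 comparisons are needed for merging.
Total comparisons ~ n * ceil(log2(n)) = 651667 * 20 = 13033340


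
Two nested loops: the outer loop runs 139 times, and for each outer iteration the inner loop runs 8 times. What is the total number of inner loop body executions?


Outer loop: 139 iterations
Inner loop: 8 iterations per outer iteration
Total = 139 * 8 = 1112


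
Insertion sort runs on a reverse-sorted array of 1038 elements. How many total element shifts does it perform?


Sum of shifts = 1 + 2 + 3 + ... + 1037
= 1038 * 1037 / 2
= 1076406 / 2
= 538203


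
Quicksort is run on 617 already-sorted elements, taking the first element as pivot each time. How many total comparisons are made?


Sum of comparisons per partition:
616 + 615 + ... + 1 + 0
= 617 * (617 - 1) / 2
= 617 * 616 / 2
= 190036


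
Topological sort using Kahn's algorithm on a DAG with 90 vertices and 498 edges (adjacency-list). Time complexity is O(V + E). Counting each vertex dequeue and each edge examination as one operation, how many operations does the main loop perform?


Kahn's algorithm:
  1. Compute in-degrees: O(V + E)
  2. Process queue: each vertex dequeued once (O(V))
     each edge examined once (O(E))
Total = V + E = 90 + 498 = 588


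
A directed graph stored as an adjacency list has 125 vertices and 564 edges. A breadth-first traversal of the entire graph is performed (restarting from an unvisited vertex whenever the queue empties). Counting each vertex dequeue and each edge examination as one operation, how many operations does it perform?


A full BFS traversal dequeues each vertex once and examines each edge once.
Vertex visits: 125
Edge visits: 564
V + E = 125 + 564 = 689


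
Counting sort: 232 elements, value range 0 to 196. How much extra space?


n = 232 (output array)
k = 197 (count array for 197 distinct values)
Extra space = 232 + 197 = 429
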